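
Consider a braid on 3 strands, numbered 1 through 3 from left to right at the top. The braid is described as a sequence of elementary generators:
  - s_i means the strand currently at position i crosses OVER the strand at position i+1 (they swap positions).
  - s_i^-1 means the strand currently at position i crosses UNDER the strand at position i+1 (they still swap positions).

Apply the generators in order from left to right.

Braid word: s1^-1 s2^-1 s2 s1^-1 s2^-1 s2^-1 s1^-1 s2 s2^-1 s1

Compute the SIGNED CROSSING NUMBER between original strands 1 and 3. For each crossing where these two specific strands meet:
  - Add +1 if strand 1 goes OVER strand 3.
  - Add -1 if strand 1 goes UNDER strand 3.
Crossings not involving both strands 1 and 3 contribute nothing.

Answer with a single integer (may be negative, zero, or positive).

Gen 1: crossing 1x2. Both 1&3? no. Sum: 0
Gen 2: 1 under 3. Both 1&3? yes. Contrib: -1. Sum: -1
Gen 3: 3 over 1. Both 1&3? yes. Contrib: -1. Sum: -2
Gen 4: crossing 2x1. Both 1&3? no. Sum: -2
Gen 5: crossing 2x3. Both 1&3? no. Sum: -2
Gen 6: crossing 3x2. Both 1&3? no. Sum: -2
Gen 7: crossing 1x2. Both 1&3? no. Sum: -2
Gen 8: 1 over 3. Both 1&3? yes. Contrib: +1. Sum: -1
Gen 9: 3 under 1. Both 1&3? yes. Contrib: +1. Sum: 0
Gen 10: crossing 2x1. Both 1&3? no. Sum: 0

Answer: 0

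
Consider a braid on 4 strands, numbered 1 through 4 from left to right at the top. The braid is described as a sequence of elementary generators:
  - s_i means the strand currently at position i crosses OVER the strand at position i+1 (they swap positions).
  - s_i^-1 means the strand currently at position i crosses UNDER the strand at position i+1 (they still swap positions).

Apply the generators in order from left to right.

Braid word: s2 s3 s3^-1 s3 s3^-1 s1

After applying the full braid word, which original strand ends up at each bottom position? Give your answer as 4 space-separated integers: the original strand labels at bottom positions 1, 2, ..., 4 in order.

Gen 1 (s2): strand 2 crosses over strand 3. Perm now: [1 3 2 4]
Gen 2 (s3): strand 2 crosses over strand 4. Perm now: [1 3 4 2]
Gen 3 (s3^-1): strand 4 crosses under strand 2. Perm now: [1 3 2 4]
Gen 4 (s3): strand 2 crosses over strand 4. Perm now: [1 3 4 2]
Gen 5 (s3^-1): strand 4 crosses under strand 2. Perm now: [1 3 2 4]
Gen 6 (s1): strand 1 crosses over strand 3. Perm now: [3 1 2 4]

Answer: 3 1 2 4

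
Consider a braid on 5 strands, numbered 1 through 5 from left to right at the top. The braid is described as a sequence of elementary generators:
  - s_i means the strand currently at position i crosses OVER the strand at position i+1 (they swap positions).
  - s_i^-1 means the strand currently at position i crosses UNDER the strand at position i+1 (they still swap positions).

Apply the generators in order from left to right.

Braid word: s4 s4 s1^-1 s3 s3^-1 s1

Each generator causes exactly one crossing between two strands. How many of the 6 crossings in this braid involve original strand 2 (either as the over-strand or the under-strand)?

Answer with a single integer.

Answer: 2

Derivation:
Gen 1: crossing 4x5. Involves strand 2? no. Count so far: 0
Gen 2: crossing 5x4. Involves strand 2? no. Count so far: 0
Gen 3: crossing 1x2. Involves strand 2? yes. Count so far: 1
Gen 4: crossing 3x4. Involves strand 2? no. Count so far: 1
Gen 5: crossing 4x3. Involves strand 2? no. Count so far: 1
Gen 6: crossing 2x1. Involves strand 2? yes. Count so far: 2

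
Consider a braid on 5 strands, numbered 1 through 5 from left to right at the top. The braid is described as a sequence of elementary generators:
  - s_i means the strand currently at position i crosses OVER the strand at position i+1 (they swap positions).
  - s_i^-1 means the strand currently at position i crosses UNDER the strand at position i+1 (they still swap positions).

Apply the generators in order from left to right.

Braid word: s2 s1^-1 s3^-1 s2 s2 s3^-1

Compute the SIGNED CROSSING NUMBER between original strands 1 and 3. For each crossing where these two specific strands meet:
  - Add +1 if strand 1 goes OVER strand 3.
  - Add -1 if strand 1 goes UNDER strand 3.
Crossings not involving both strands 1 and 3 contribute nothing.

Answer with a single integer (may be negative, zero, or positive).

Gen 1: crossing 2x3. Both 1&3? no. Sum: 0
Gen 2: 1 under 3. Both 1&3? yes. Contrib: -1. Sum: -1
Gen 3: crossing 2x4. Both 1&3? no. Sum: -1
Gen 4: crossing 1x4. Both 1&3? no. Sum: -1
Gen 5: crossing 4x1. Both 1&3? no. Sum: -1
Gen 6: crossing 4x2. Both 1&3? no. Sum: -1

Answer: -1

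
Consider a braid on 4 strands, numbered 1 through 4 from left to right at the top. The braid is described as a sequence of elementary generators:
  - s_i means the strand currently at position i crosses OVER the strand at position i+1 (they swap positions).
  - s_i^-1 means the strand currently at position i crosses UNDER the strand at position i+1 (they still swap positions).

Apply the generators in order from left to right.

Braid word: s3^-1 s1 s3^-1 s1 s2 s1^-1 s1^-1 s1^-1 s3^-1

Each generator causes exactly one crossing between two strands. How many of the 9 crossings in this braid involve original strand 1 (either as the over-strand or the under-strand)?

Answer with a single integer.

Answer: 5

Derivation:
Gen 1: crossing 3x4. Involves strand 1? no. Count so far: 0
Gen 2: crossing 1x2. Involves strand 1? yes. Count so far: 1
Gen 3: crossing 4x3. Involves strand 1? no. Count so far: 1
Gen 4: crossing 2x1. Involves strand 1? yes. Count so far: 2
Gen 5: crossing 2x3. Involves strand 1? no. Count so far: 2
Gen 6: crossing 1x3. Involves strand 1? yes. Count so far: 3
Gen 7: crossing 3x1. Involves strand 1? yes. Count so far: 4
Gen 8: crossing 1x3. Involves strand 1? yes. Count so far: 5
Gen 9: crossing 2x4. Involves strand 1? no. Count so far: 5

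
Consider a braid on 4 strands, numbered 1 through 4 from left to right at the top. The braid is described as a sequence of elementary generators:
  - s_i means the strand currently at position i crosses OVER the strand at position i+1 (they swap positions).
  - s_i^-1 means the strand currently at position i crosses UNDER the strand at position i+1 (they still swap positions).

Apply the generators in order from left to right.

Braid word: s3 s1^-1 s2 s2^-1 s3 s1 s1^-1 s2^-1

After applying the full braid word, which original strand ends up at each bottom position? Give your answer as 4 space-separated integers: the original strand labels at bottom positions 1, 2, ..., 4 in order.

Answer: 2 3 1 4

Derivation:
Gen 1 (s3): strand 3 crosses over strand 4. Perm now: [1 2 4 3]
Gen 2 (s1^-1): strand 1 crosses under strand 2. Perm now: [2 1 4 3]
Gen 3 (s2): strand 1 crosses over strand 4. Perm now: [2 4 1 3]
Gen 4 (s2^-1): strand 4 crosses under strand 1. Perm now: [2 1 4 3]
Gen 5 (s3): strand 4 crosses over strand 3. Perm now: [2 1 3 4]
Gen 6 (s1): strand 2 crosses over strand 1. Perm now: [1 2 3 4]
Gen 7 (s1^-1): strand 1 crosses under strand 2. Perm now: [2 1 3 4]
Gen 8 (s2^-1): strand 1 crosses under strand 3. Perm now: [2 3 1 4]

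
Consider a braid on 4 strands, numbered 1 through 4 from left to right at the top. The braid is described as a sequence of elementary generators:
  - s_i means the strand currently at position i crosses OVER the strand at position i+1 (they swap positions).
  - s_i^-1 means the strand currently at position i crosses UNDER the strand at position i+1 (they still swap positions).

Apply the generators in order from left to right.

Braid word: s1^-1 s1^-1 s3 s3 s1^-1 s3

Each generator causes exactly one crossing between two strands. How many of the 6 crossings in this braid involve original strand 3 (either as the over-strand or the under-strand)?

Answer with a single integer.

Answer: 3

Derivation:
Gen 1: crossing 1x2. Involves strand 3? no. Count so far: 0
Gen 2: crossing 2x1. Involves strand 3? no. Count so far: 0
Gen 3: crossing 3x4. Involves strand 3? yes. Count so far: 1
Gen 4: crossing 4x3. Involves strand 3? yes. Count so far: 2
Gen 5: crossing 1x2. Involves strand 3? no. Count so far: 2
Gen 6: crossing 3x4. Involves strand 3? yes. Count so far: 3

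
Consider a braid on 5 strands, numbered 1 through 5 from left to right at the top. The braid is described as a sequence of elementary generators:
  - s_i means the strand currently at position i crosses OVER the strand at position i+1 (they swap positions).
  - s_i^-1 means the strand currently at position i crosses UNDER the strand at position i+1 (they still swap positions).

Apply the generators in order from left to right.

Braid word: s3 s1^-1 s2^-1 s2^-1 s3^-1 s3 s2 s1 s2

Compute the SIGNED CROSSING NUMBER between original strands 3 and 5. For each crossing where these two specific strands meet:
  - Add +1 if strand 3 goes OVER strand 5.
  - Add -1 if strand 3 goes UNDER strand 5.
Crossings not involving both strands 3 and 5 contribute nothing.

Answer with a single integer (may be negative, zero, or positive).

Gen 1: crossing 3x4. Both 3&5? no. Sum: 0
Gen 2: crossing 1x2. Both 3&5? no. Sum: 0
Gen 3: crossing 1x4. Both 3&5? no. Sum: 0
Gen 4: crossing 4x1. Both 3&5? no. Sum: 0
Gen 5: crossing 4x3. Both 3&5? no. Sum: 0
Gen 6: crossing 3x4. Both 3&5? no. Sum: 0
Gen 7: crossing 1x4. Both 3&5? no. Sum: 0
Gen 8: crossing 2x4. Both 3&5? no. Sum: 0
Gen 9: crossing 2x1. Both 3&5? no. Sum: 0

Answer: 0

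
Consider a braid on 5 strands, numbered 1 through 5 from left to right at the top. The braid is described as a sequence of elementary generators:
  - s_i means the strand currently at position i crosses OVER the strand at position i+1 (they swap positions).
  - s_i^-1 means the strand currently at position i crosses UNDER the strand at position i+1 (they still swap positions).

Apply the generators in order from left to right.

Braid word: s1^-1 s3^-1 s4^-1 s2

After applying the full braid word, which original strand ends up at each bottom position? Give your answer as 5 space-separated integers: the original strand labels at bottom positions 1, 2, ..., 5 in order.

Gen 1 (s1^-1): strand 1 crosses under strand 2. Perm now: [2 1 3 4 5]
Gen 2 (s3^-1): strand 3 crosses under strand 4. Perm now: [2 1 4 3 5]
Gen 3 (s4^-1): strand 3 crosses under strand 5. Perm now: [2 1 4 5 3]
Gen 4 (s2): strand 1 crosses over strand 4. Perm now: [2 4 1 5 3]

Answer: 2 4 1 5 3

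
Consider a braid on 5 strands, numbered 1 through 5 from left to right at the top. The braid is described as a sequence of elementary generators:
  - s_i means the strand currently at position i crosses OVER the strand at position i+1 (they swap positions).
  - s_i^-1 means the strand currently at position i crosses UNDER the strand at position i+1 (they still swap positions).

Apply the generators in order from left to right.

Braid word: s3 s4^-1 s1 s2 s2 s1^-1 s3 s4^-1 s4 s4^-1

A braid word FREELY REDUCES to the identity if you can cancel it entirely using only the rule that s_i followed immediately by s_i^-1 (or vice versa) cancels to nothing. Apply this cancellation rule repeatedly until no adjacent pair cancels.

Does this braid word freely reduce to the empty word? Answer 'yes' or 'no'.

Answer: no

Derivation:
Gen 1 (s3): push. Stack: [s3]
Gen 2 (s4^-1): push. Stack: [s3 s4^-1]
Gen 3 (s1): push. Stack: [s3 s4^-1 s1]
Gen 4 (s2): push. Stack: [s3 s4^-1 s1 s2]
Gen 5 (s2): push. Stack: [s3 s4^-1 s1 s2 s2]
Gen 6 (s1^-1): push. Stack: [s3 s4^-1 s1 s2 s2 s1^-1]
Gen 7 (s3): push. Stack: [s3 s4^-1 s1 s2 s2 s1^-1 s3]
Gen 8 (s4^-1): push. Stack: [s3 s4^-1 s1 s2 s2 s1^-1 s3 s4^-1]
Gen 9 (s4): cancels prior s4^-1. Stack: [s3 s4^-1 s1 s2 s2 s1^-1 s3]
Gen 10 (s4^-1): push. Stack: [s3 s4^-1 s1 s2 s2 s1^-1 s3 s4^-1]
Reduced word: s3 s4^-1 s1 s2 s2 s1^-1 s3 s4^-1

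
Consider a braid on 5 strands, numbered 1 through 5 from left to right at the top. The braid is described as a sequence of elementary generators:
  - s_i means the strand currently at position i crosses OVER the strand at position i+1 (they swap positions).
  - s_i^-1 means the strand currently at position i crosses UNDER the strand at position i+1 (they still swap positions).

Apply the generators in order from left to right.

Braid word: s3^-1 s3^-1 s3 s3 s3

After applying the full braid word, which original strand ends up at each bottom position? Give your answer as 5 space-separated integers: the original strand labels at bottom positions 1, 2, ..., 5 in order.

Answer: 1 2 4 3 5

Derivation:
Gen 1 (s3^-1): strand 3 crosses under strand 4. Perm now: [1 2 4 3 5]
Gen 2 (s3^-1): strand 4 crosses under strand 3. Perm now: [1 2 3 4 5]
Gen 3 (s3): strand 3 crosses over strand 4. Perm now: [1 2 4 3 5]
Gen 4 (s3): strand 4 crosses over strand 3. Perm now: [1 2 3 4 5]
Gen 5 (s3): strand 3 crosses over strand 4. Perm now: [1 2 4 3 5]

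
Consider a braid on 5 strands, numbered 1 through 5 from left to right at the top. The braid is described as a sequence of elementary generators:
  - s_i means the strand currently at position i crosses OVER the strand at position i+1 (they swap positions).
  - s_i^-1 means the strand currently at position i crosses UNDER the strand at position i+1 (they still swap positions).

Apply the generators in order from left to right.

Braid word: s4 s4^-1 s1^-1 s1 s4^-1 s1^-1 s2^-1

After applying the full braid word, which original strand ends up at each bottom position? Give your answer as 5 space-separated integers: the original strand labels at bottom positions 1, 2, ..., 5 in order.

Gen 1 (s4): strand 4 crosses over strand 5. Perm now: [1 2 3 5 4]
Gen 2 (s4^-1): strand 5 crosses under strand 4. Perm now: [1 2 3 4 5]
Gen 3 (s1^-1): strand 1 crosses under strand 2. Perm now: [2 1 3 4 5]
Gen 4 (s1): strand 2 crosses over strand 1. Perm now: [1 2 3 4 5]
Gen 5 (s4^-1): strand 4 crosses under strand 5. Perm now: [1 2 3 5 4]
Gen 6 (s1^-1): strand 1 crosses under strand 2. Perm now: [2 1 3 5 4]
Gen 7 (s2^-1): strand 1 crosses under strand 3. Perm now: [2 3 1 5 4]

Answer: 2 3 1 5 4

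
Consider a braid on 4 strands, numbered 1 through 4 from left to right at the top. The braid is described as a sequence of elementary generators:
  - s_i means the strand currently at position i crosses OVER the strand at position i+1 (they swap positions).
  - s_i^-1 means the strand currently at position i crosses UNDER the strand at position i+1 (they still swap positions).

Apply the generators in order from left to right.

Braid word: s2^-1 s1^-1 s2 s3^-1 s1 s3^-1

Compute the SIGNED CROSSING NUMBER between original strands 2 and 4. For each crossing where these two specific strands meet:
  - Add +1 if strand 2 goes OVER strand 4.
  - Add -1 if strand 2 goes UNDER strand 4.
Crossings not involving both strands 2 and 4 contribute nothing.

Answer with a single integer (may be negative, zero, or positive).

Answer: 0

Derivation:
Gen 1: crossing 2x3. Both 2&4? no. Sum: 0
Gen 2: crossing 1x3. Both 2&4? no. Sum: 0
Gen 3: crossing 1x2. Both 2&4? no. Sum: 0
Gen 4: crossing 1x4. Both 2&4? no. Sum: 0
Gen 5: crossing 3x2. Both 2&4? no. Sum: 0
Gen 6: crossing 4x1. Both 2&4? no. Sum: 0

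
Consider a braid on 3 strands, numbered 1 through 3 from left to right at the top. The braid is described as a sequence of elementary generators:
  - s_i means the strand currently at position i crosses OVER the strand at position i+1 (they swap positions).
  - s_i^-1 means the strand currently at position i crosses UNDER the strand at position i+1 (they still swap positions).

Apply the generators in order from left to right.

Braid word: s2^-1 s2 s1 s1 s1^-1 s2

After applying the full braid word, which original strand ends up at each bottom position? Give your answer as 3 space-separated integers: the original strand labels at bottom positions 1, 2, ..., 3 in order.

Gen 1 (s2^-1): strand 2 crosses under strand 3. Perm now: [1 3 2]
Gen 2 (s2): strand 3 crosses over strand 2. Perm now: [1 2 3]
Gen 3 (s1): strand 1 crosses over strand 2. Perm now: [2 1 3]
Gen 4 (s1): strand 2 crosses over strand 1. Perm now: [1 2 3]
Gen 5 (s1^-1): strand 1 crosses under strand 2. Perm now: [2 1 3]
Gen 6 (s2): strand 1 crosses over strand 3. Perm now: [2 3 1]

Answer: 2 3 1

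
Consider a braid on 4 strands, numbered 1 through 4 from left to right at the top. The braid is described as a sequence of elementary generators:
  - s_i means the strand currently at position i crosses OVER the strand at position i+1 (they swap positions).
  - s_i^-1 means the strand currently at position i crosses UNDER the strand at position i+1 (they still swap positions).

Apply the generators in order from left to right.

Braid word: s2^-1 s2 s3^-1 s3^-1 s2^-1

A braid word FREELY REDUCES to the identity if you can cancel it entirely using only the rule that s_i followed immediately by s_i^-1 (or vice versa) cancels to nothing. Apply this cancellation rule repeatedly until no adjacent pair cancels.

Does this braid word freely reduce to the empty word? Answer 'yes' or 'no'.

Gen 1 (s2^-1): push. Stack: [s2^-1]
Gen 2 (s2): cancels prior s2^-1. Stack: []
Gen 3 (s3^-1): push. Stack: [s3^-1]
Gen 4 (s3^-1): push. Stack: [s3^-1 s3^-1]
Gen 5 (s2^-1): push. Stack: [s3^-1 s3^-1 s2^-1]
Reduced word: s3^-1 s3^-1 s2^-1

Answer: no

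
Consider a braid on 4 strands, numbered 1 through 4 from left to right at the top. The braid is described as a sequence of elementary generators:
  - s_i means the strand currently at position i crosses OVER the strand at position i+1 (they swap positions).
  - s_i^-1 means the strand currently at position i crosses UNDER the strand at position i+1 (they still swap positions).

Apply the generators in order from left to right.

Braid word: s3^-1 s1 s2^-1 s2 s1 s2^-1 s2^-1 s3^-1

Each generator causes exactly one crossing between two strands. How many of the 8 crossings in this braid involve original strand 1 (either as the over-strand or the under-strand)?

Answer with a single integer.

Answer: 4

Derivation:
Gen 1: crossing 3x4. Involves strand 1? no. Count so far: 0
Gen 2: crossing 1x2. Involves strand 1? yes. Count so far: 1
Gen 3: crossing 1x4. Involves strand 1? yes. Count so far: 2
Gen 4: crossing 4x1. Involves strand 1? yes. Count so far: 3
Gen 5: crossing 2x1. Involves strand 1? yes. Count so far: 4
Gen 6: crossing 2x4. Involves strand 1? no. Count so far: 4
Gen 7: crossing 4x2. Involves strand 1? no. Count so far: 4
Gen 8: crossing 4x3. Involves strand 1? no. Count so far: 4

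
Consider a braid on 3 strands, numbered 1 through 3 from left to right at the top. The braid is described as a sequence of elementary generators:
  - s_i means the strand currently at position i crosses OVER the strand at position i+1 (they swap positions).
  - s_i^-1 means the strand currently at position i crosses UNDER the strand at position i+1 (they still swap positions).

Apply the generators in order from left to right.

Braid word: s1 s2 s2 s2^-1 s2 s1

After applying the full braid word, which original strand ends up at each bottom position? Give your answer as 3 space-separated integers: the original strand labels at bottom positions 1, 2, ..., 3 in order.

Gen 1 (s1): strand 1 crosses over strand 2. Perm now: [2 1 3]
Gen 2 (s2): strand 1 crosses over strand 3. Perm now: [2 3 1]
Gen 3 (s2): strand 3 crosses over strand 1. Perm now: [2 1 3]
Gen 4 (s2^-1): strand 1 crosses under strand 3. Perm now: [2 3 1]
Gen 5 (s2): strand 3 crosses over strand 1. Perm now: [2 1 3]
Gen 6 (s1): strand 2 crosses over strand 1. Perm now: [1 2 3]

Answer: 1 2 3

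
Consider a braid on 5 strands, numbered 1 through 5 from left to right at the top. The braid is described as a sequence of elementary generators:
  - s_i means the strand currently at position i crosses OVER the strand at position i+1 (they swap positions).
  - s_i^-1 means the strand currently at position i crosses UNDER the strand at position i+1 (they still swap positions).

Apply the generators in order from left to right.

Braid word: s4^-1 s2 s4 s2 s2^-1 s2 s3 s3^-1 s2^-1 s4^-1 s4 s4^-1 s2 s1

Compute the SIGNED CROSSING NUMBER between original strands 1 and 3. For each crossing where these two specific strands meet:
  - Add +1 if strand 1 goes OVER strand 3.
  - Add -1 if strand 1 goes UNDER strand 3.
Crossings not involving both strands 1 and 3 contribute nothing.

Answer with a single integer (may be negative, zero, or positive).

Gen 1: crossing 4x5. Both 1&3? no. Sum: 0
Gen 2: crossing 2x3. Both 1&3? no. Sum: 0
Gen 3: crossing 5x4. Both 1&3? no. Sum: 0
Gen 4: crossing 3x2. Both 1&3? no. Sum: 0
Gen 5: crossing 2x3. Both 1&3? no. Sum: 0
Gen 6: crossing 3x2. Both 1&3? no. Sum: 0
Gen 7: crossing 3x4. Both 1&3? no. Sum: 0
Gen 8: crossing 4x3. Both 1&3? no. Sum: 0
Gen 9: crossing 2x3. Both 1&3? no. Sum: 0
Gen 10: crossing 4x5. Both 1&3? no. Sum: 0
Gen 11: crossing 5x4. Both 1&3? no. Sum: 0
Gen 12: crossing 4x5. Both 1&3? no. Sum: 0
Gen 13: crossing 3x2. Both 1&3? no. Sum: 0
Gen 14: crossing 1x2. Both 1&3? no. Sum: 0

Answer: 0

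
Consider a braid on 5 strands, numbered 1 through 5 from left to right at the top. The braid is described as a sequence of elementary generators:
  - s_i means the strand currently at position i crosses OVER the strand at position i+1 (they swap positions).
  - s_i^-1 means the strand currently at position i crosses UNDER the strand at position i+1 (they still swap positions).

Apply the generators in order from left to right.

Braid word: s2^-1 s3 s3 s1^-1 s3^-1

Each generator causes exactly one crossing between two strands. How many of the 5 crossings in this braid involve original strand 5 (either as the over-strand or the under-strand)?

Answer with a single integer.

Gen 1: crossing 2x3. Involves strand 5? no. Count so far: 0
Gen 2: crossing 2x4. Involves strand 5? no. Count so far: 0
Gen 3: crossing 4x2. Involves strand 5? no. Count so far: 0
Gen 4: crossing 1x3. Involves strand 5? no. Count so far: 0
Gen 5: crossing 2x4. Involves strand 5? no. Count so far: 0

Answer: 0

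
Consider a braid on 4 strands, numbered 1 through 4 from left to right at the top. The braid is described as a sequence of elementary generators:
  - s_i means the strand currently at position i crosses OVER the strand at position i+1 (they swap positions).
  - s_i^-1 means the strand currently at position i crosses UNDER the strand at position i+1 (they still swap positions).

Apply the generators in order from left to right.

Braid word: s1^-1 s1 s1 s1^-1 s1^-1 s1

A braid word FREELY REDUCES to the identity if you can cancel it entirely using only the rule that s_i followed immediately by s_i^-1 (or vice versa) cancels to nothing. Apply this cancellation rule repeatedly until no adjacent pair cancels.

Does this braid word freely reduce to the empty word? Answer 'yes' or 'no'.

Answer: yes

Derivation:
Gen 1 (s1^-1): push. Stack: [s1^-1]
Gen 2 (s1): cancels prior s1^-1. Stack: []
Gen 3 (s1): push. Stack: [s1]
Gen 4 (s1^-1): cancels prior s1. Stack: []
Gen 5 (s1^-1): push. Stack: [s1^-1]
Gen 6 (s1): cancels prior s1^-1. Stack: []
Reduced word: (empty)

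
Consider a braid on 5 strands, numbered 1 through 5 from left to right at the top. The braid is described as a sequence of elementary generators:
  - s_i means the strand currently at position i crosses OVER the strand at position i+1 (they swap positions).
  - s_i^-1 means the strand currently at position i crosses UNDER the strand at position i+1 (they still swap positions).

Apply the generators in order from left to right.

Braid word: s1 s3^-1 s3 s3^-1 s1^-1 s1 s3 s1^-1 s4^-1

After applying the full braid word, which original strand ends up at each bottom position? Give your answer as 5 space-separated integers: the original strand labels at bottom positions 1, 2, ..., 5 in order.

Gen 1 (s1): strand 1 crosses over strand 2. Perm now: [2 1 3 4 5]
Gen 2 (s3^-1): strand 3 crosses under strand 4. Perm now: [2 1 4 3 5]
Gen 3 (s3): strand 4 crosses over strand 3. Perm now: [2 1 3 4 5]
Gen 4 (s3^-1): strand 3 crosses under strand 4. Perm now: [2 1 4 3 5]
Gen 5 (s1^-1): strand 2 crosses under strand 1. Perm now: [1 2 4 3 5]
Gen 6 (s1): strand 1 crosses over strand 2. Perm now: [2 1 4 3 5]
Gen 7 (s3): strand 4 crosses over strand 3. Perm now: [2 1 3 4 5]
Gen 8 (s1^-1): strand 2 crosses under strand 1. Perm now: [1 2 3 4 5]
Gen 9 (s4^-1): strand 4 crosses under strand 5. Perm now: [1 2 3 5 4]

Answer: 1 2 3 5 4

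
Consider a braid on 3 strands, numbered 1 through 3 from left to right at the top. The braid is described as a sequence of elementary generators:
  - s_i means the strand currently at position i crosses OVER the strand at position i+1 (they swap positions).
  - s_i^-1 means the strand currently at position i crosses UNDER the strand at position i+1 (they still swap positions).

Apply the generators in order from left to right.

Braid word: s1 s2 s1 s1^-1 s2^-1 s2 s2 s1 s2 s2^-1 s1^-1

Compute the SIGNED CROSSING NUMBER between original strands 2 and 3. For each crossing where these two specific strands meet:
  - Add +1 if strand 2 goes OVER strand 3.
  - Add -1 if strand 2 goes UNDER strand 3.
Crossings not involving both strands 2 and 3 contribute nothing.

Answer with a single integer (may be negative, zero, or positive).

Gen 1: crossing 1x2. Both 2&3? no. Sum: 0
Gen 2: crossing 1x3. Both 2&3? no. Sum: 0
Gen 3: 2 over 3. Both 2&3? yes. Contrib: +1. Sum: 1
Gen 4: 3 under 2. Both 2&3? yes. Contrib: +1. Sum: 2
Gen 5: crossing 3x1. Both 2&3? no. Sum: 2
Gen 6: crossing 1x3. Both 2&3? no. Sum: 2
Gen 7: crossing 3x1. Both 2&3? no. Sum: 2
Gen 8: crossing 2x1. Both 2&3? no. Sum: 2
Gen 9: 2 over 3. Both 2&3? yes. Contrib: +1. Sum: 3
Gen 10: 3 under 2. Both 2&3? yes. Contrib: +1. Sum: 4
Gen 11: crossing 1x2. Both 2&3? no. Sum: 4

Answer: 4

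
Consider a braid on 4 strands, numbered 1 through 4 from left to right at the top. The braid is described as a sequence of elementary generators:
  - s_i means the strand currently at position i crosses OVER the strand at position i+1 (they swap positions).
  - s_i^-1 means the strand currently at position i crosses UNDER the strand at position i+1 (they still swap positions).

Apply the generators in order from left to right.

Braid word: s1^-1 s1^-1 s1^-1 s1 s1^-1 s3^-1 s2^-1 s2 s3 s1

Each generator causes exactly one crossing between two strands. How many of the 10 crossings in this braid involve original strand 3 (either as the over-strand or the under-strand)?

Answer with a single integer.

Answer: 2

Derivation:
Gen 1: crossing 1x2. Involves strand 3? no. Count so far: 0
Gen 2: crossing 2x1. Involves strand 3? no. Count so far: 0
Gen 3: crossing 1x2. Involves strand 3? no. Count so far: 0
Gen 4: crossing 2x1. Involves strand 3? no. Count so far: 0
Gen 5: crossing 1x2. Involves strand 3? no. Count so far: 0
Gen 6: crossing 3x4. Involves strand 3? yes. Count so far: 1
Gen 7: crossing 1x4. Involves strand 3? no. Count so far: 1
Gen 8: crossing 4x1. Involves strand 3? no. Count so far: 1
Gen 9: crossing 4x3. Involves strand 3? yes. Count so far: 2
Gen 10: crossing 2x1. Involves strand 3? no. Count so far: 2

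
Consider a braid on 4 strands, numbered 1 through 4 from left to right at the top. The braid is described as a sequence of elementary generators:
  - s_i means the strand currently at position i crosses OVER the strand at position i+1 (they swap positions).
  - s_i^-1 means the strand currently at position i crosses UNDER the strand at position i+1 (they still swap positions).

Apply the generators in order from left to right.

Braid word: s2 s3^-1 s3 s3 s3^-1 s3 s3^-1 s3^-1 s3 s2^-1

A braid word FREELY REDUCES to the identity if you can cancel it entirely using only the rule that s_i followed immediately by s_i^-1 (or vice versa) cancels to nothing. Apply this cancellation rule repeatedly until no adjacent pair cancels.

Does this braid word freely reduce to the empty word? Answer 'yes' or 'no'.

Gen 1 (s2): push. Stack: [s2]
Gen 2 (s3^-1): push. Stack: [s2 s3^-1]
Gen 3 (s3): cancels prior s3^-1. Stack: [s2]
Gen 4 (s3): push. Stack: [s2 s3]
Gen 5 (s3^-1): cancels prior s3. Stack: [s2]
Gen 6 (s3): push. Stack: [s2 s3]
Gen 7 (s3^-1): cancels prior s3. Stack: [s2]
Gen 8 (s3^-1): push. Stack: [s2 s3^-1]
Gen 9 (s3): cancels prior s3^-1. Stack: [s2]
Gen 10 (s2^-1): cancels prior s2. Stack: []
Reduced word: (empty)

Answer: yes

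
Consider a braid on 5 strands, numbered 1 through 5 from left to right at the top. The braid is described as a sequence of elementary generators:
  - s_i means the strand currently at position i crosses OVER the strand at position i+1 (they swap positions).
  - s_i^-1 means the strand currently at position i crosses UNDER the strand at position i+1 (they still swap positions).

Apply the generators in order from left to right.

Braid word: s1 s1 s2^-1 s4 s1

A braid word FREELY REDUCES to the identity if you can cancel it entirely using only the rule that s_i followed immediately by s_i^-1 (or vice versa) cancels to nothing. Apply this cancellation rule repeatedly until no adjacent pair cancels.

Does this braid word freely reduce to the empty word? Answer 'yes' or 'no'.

Answer: no

Derivation:
Gen 1 (s1): push. Stack: [s1]
Gen 2 (s1): push. Stack: [s1 s1]
Gen 3 (s2^-1): push. Stack: [s1 s1 s2^-1]
Gen 4 (s4): push. Stack: [s1 s1 s2^-1 s4]
Gen 5 (s1): push. Stack: [s1 s1 s2^-1 s4 s1]
Reduced word: s1 s1 s2^-1 s4 s1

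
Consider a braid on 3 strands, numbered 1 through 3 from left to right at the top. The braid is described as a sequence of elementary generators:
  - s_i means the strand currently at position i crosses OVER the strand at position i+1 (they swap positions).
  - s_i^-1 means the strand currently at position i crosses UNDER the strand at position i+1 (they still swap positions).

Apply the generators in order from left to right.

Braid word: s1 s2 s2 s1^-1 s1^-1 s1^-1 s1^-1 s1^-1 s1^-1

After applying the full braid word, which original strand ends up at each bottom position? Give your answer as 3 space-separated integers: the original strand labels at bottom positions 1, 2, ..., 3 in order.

Gen 1 (s1): strand 1 crosses over strand 2. Perm now: [2 1 3]
Gen 2 (s2): strand 1 crosses over strand 3. Perm now: [2 3 1]
Gen 3 (s2): strand 3 crosses over strand 1. Perm now: [2 1 3]
Gen 4 (s1^-1): strand 2 crosses under strand 1. Perm now: [1 2 3]
Gen 5 (s1^-1): strand 1 crosses under strand 2. Perm now: [2 1 3]
Gen 6 (s1^-1): strand 2 crosses under strand 1. Perm now: [1 2 3]
Gen 7 (s1^-1): strand 1 crosses under strand 2. Perm now: [2 1 3]
Gen 8 (s1^-1): strand 2 crosses under strand 1. Perm now: [1 2 3]
Gen 9 (s1^-1): strand 1 crosses under strand 2. Perm now: [2 1 3]

Answer: 2 1 3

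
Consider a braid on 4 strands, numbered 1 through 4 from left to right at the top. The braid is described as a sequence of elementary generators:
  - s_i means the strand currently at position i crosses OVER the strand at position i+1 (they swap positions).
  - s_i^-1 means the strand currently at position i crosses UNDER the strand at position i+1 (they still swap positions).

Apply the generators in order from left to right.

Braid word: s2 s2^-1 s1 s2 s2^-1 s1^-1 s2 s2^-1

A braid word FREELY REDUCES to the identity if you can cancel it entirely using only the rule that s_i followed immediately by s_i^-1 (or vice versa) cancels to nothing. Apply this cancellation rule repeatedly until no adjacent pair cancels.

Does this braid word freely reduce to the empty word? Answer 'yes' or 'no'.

Gen 1 (s2): push. Stack: [s2]
Gen 2 (s2^-1): cancels prior s2. Stack: []
Gen 3 (s1): push. Stack: [s1]
Gen 4 (s2): push. Stack: [s1 s2]
Gen 5 (s2^-1): cancels prior s2. Stack: [s1]
Gen 6 (s1^-1): cancels prior s1. Stack: []
Gen 7 (s2): push. Stack: [s2]
Gen 8 (s2^-1): cancels prior s2. Stack: []
Reduced word: (empty)

Answer: yes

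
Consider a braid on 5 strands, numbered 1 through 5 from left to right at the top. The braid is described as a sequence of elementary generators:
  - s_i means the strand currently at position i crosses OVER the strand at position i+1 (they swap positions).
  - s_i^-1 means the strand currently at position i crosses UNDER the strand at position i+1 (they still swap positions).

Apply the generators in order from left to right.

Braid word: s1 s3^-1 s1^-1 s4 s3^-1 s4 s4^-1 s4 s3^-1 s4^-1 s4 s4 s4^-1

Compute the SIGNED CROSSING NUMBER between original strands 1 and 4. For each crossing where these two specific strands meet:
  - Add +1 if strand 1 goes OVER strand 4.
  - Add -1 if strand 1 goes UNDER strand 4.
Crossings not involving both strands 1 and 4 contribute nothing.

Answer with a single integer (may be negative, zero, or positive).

Answer: 0

Derivation:
Gen 1: crossing 1x2. Both 1&4? no. Sum: 0
Gen 2: crossing 3x4. Both 1&4? no. Sum: 0
Gen 3: crossing 2x1. Both 1&4? no. Sum: 0
Gen 4: crossing 3x5. Both 1&4? no. Sum: 0
Gen 5: crossing 4x5. Both 1&4? no. Sum: 0
Gen 6: crossing 4x3. Both 1&4? no. Sum: 0
Gen 7: crossing 3x4. Both 1&4? no. Sum: 0
Gen 8: crossing 4x3. Both 1&4? no. Sum: 0
Gen 9: crossing 5x3. Both 1&4? no. Sum: 0
Gen 10: crossing 5x4. Both 1&4? no. Sum: 0
Gen 11: crossing 4x5. Both 1&4? no. Sum: 0
Gen 12: crossing 5x4. Both 1&4? no. Sum: 0
Gen 13: crossing 4x5. Both 1&4? no. Sum: 0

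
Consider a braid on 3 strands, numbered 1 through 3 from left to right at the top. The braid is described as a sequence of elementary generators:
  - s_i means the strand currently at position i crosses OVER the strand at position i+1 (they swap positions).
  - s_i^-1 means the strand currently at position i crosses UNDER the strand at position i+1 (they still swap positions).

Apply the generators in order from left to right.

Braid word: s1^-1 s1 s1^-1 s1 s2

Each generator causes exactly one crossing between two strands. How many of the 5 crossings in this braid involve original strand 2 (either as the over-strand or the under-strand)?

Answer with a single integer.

Gen 1: crossing 1x2. Involves strand 2? yes. Count so far: 1
Gen 2: crossing 2x1. Involves strand 2? yes. Count so far: 2
Gen 3: crossing 1x2. Involves strand 2? yes. Count so far: 3
Gen 4: crossing 2x1. Involves strand 2? yes. Count so far: 4
Gen 5: crossing 2x3. Involves strand 2? yes. Count so far: 5

Answer: 5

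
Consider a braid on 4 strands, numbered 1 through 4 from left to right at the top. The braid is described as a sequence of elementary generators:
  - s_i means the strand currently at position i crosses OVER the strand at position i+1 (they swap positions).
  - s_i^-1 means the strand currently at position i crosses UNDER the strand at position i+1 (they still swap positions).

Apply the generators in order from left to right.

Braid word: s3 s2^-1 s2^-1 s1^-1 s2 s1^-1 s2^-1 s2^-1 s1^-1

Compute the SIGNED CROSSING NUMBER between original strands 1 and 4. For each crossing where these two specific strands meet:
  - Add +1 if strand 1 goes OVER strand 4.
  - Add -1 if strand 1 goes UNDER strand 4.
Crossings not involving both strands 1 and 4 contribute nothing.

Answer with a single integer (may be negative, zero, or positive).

Answer: 1

Derivation:
Gen 1: crossing 3x4. Both 1&4? no. Sum: 0
Gen 2: crossing 2x4. Both 1&4? no. Sum: 0
Gen 3: crossing 4x2. Both 1&4? no. Sum: 0
Gen 4: crossing 1x2. Both 1&4? no. Sum: 0
Gen 5: 1 over 4. Both 1&4? yes. Contrib: +1. Sum: 1
Gen 6: crossing 2x4. Both 1&4? no. Sum: 1
Gen 7: crossing 2x1. Both 1&4? no. Sum: 1
Gen 8: crossing 1x2. Both 1&4? no. Sum: 1
Gen 9: crossing 4x2. Both 1&4? no. Sum: 1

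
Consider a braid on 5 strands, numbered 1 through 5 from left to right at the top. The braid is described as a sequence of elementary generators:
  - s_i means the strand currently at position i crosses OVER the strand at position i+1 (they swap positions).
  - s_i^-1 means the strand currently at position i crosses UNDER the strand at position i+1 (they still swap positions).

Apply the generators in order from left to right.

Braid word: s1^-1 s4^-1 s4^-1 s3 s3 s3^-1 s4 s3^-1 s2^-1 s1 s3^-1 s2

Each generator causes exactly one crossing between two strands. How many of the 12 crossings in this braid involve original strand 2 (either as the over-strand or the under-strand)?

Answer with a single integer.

Gen 1: crossing 1x2. Involves strand 2? yes. Count so far: 1
Gen 2: crossing 4x5. Involves strand 2? no. Count so far: 1
Gen 3: crossing 5x4. Involves strand 2? no. Count so far: 1
Gen 4: crossing 3x4. Involves strand 2? no. Count so far: 1
Gen 5: crossing 4x3. Involves strand 2? no. Count so far: 1
Gen 6: crossing 3x4. Involves strand 2? no. Count so far: 1
Gen 7: crossing 3x5. Involves strand 2? no. Count so far: 1
Gen 8: crossing 4x5. Involves strand 2? no. Count so far: 1
Gen 9: crossing 1x5. Involves strand 2? no. Count so far: 1
Gen 10: crossing 2x5. Involves strand 2? yes. Count so far: 2
Gen 11: crossing 1x4. Involves strand 2? no. Count so far: 2
Gen 12: crossing 2x4. Involves strand 2? yes. Count so far: 3

Answer: 3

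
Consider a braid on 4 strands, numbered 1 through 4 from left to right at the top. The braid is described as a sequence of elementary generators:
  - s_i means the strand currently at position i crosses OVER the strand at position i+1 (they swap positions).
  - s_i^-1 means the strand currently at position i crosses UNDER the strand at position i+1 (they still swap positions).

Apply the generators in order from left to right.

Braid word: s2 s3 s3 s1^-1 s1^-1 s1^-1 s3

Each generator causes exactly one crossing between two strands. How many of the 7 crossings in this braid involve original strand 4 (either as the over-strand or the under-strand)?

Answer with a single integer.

Answer: 3

Derivation:
Gen 1: crossing 2x3. Involves strand 4? no. Count so far: 0
Gen 2: crossing 2x4. Involves strand 4? yes. Count so far: 1
Gen 3: crossing 4x2. Involves strand 4? yes. Count so far: 2
Gen 4: crossing 1x3. Involves strand 4? no. Count so far: 2
Gen 5: crossing 3x1. Involves strand 4? no. Count so far: 2
Gen 6: crossing 1x3. Involves strand 4? no. Count so far: 2
Gen 7: crossing 2x4. Involves strand 4? yes. Count so far: 3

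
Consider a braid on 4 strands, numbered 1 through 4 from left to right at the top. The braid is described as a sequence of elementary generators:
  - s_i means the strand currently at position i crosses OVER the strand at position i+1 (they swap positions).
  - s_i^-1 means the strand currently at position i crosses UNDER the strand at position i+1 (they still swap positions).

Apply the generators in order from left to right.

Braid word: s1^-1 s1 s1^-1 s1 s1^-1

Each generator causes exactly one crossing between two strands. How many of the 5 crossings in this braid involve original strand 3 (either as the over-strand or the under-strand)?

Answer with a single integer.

Gen 1: crossing 1x2. Involves strand 3? no. Count so far: 0
Gen 2: crossing 2x1. Involves strand 3? no. Count so far: 0
Gen 3: crossing 1x2. Involves strand 3? no. Count so far: 0
Gen 4: crossing 2x1. Involves strand 3? no. Count so far: 0
Gen 5: crossing 1x2. Involves strand 3? no. Count so far: 0

Answer: 0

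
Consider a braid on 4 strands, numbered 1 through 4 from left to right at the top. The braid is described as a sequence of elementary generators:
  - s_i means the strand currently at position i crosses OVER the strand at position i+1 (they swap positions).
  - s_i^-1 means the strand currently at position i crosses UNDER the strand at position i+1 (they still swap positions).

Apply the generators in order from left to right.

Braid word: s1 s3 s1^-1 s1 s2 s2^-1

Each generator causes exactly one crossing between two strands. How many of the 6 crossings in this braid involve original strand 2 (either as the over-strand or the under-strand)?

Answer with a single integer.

Gen 1: crossing 1x2. Involves strand 2? yes. Count so far: 1
Gen 2: crossing 3x4. Involves strand 2? no. Count so far: 1
Gen 3: crossing 2x1. Involves strand 2? yes. Count so far: 2
Gen 4: crossing 1x2. Involves strand 2? yes. Count so far: 3
Gen 5: crossing 1x4. Involves strand 2? no. Count so far: 3
Gen 6: crossing 4x1. Involves strand 2? no. Count so far: 3

Answer: 3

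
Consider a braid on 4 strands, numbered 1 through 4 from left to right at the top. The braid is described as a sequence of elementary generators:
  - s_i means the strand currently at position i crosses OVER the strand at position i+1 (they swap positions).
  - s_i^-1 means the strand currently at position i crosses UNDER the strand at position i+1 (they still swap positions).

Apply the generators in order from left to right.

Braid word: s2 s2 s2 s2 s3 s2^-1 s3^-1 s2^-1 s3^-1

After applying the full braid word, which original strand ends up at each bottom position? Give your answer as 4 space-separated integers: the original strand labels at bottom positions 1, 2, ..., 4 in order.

Answer: 1 3 2 4

Derivation:
Gen 1 (s2): strand 2 crosses over strand 3. Perm now: [1 3 2 4]
Gen 2 (s2): strand 3 crosses over strand 2. Perm now: [1 2 3 4]
Gen 3 (s2): strand 2 crosses over strand 3. Perm now: [1 3 2 4]
Gen 4 (s2): strand 3 crosses over strand 2. Perm now: [1 2 3 4]
Gen 5 (s3): strand 3 crosses over strand 4. Perm now: [1 2 4 3]
Gen 6 (s2^-1): strand 2 crosses under strand 4. Perm now: [1 4 2 3]
Gen 7 (s3^-1): strand 2 crosses under strand 3. Perm now: [1 4 3 2]
Gen 8 (s2^-1): strand 4 crosses under strand 3. Perm now: [1 3 4 2]
Gen 9 (s3^-1): strand 4 crosses under strand 2. Perm now: [1 3 2 4]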